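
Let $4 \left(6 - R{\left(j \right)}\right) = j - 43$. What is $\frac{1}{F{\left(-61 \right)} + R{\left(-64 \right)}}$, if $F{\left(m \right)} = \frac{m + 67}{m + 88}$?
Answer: $\frac{36}{1187} \approx 0.030329$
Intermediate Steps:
$R{\left(j \right)} = \frac{67}{4} - \frac{j}{4}$ ($R{\left(j \right)} = 6 - \frac{j - 43}{4} = 6 - \frac{-43 + j}{4} = 6 - \left(- \frac{43}{4} + \frac{j}{4}\right) = \frac{67}{4} - \frac{j}{4}$)
$F{\left(m \right)} = \frac{67 + m}{88 + m}$
$\frac{1}{F{\left(-61 \right)} + R{\left(-64 \right)}} = \frac{1}{\frac{67 - 61}{88 - 61} + \left(\frac{67}{4} - -16\right)} = \frac{1}{\frac{1}{27} \cdot 6 + \left(\frac{67}{4} + 16\right)} = \frac{1}{\frac{1}{27} \cdot 6 + \frac{131}{4}} = \frac{1}{\frac{2}{9} + \frac{131}{4}} = \frac{1}{\frac{1187}{36}} = \frac{36}{1187}$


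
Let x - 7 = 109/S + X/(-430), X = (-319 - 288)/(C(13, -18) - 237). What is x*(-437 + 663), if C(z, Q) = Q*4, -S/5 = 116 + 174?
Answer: 15065922976/9633075 ≈ 1564.0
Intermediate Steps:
S = -1450 (S = -5*(116 + 174) = -5*290 = -1450)
C(z, Q) = 4*Q
X = 607/309 (X = (-319 - 288)/(4*(-18) - 237) = -607/(-72 - 237) = -607/(-309) = -607*(-1/309) = 607/309 ≈ 1.9644)
x = 66663376/9633075 (x = 7 + (109/(-1450) + (607/309)/(-430)) = 7 + (109*(-1/1450) + (607/309)*(-1/430)) = 7 + (-109/1450 - 607/132870) = 7 - 768149/9633075 = 66663376/9633075 ≈ 6.9203)
x*(-437 + 663) = 66663376*(-437 + 663)/9633075 = (66663376/9633075)*226 = 15065922976/9633075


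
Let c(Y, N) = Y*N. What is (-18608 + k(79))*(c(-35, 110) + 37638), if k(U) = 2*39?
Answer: -626091640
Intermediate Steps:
k(U) = 78
c(Y, N) = N*Y
(-18608 + k(79))*(c(-35, 110) + 37638) = (-18608 + 78)*(110*(-35) + 37638) = -18530*(-3850 + 37638) = -18530*33788 = -626091640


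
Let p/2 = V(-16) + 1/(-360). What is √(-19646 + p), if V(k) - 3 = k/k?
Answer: I*√17674205/30 ≈ 140.14*I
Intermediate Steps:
V(k) = 4 (V(k) = 3 + k/k = 3 + 1 = 4)
p = 1439/180 (p = 2*(4 + 1/(-360)) = 2*(4 - 1/360) = 2*(1439/360) = 1439/180 ≈ 7.9944)
√(-19646 + p) = √(-19646 + 1439/180) = √(-3534841/180) = I*√17674205/30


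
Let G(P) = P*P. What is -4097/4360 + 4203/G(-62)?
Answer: 644053/4189960 ≈ 0.15371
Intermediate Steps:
G(P) = P**2
-4097/4360 + 4203/G(-62) = -4097/4360 + 4203/((-62)**2) = -4097*1/4360 + 4203/3844 = -4097/4360 + 4203*(1/3844) = -4097/4360 + 4203/3844 = 644053/4189960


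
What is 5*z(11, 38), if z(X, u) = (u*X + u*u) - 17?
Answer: 9225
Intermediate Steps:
z(X, u) = -17 + u² + X*u (z(X, u) = (X*u + u²) - 17 = (u² + X*u) - 17 = -17 + u² + X*u)
5*z(11, 38) = 5*(-17 + 38² + 11*38) = 5*(-17 + 1444 + 418) = 5*1845 = 9225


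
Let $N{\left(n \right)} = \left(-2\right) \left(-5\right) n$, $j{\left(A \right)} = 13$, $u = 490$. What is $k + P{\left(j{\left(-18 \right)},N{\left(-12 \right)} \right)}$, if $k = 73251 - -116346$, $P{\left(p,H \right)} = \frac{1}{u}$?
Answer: $\frac{92902531}{490} \approx 1.896 \cdot 10^{5}$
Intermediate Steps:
$N{\left(n \right)} = 10 n$
$P{\left(p,H \right)} = \frac{1}{490}$
$k = 189597$ ($k = 73251 + 116346 = 189597$)
$k + P{\left(j{\left(-18 \right)},N{\left(-12 \right)} \right)} = 189597 + \frac{1}{490} = \frac{92902531}{490}$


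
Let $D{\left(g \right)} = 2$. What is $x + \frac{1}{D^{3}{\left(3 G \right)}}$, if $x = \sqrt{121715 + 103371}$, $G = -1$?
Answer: $\frac{1}{8} + \sqrt{225086} \approx 474.56$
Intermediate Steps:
$x = \sqrt{225086} \approx 474.43$
$x + \frac{1}{D^{3}{\left(3 G \right)}} = \sqrt{225086} + \frac{1}{2^{3}} = \sqrt{225086} + \frac{1}{8} = \frac{1}{8} + \sqrt{225086}$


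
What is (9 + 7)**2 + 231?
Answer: 487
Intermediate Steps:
(9 + 7)**2 + 231 = 16**2 + 231 = 256 + 231 = 487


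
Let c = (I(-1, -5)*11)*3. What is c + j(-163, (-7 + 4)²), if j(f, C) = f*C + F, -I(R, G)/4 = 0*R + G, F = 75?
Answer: -732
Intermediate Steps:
I(R, G) = -4*G (I(R, G) = -4*(0*R + G) = -4*(0 + G) = -4*G)
j(f, C) = 75 + C*f (j(f, C) = f*C + 75 = C*f + 75 = 75 + C*f)
c = 660 (c = (-4*(-5)*11)*3 = (20*11)*3 = 220*3 = 660)
c + j(-163, (-7 + 4)²) = 660 + (75 + (-7 + 4)²*(-163)) = 660 + (75 + (-3)²*(-163)) = 660 + (75 + 9*(-163)) = 660 + (75 - 1467) = 660 - 1392 = -732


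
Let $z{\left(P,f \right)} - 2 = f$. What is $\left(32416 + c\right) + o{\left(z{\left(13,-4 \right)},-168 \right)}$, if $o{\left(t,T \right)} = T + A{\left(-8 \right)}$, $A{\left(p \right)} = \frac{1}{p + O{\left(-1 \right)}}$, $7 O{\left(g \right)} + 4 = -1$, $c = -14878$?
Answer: $\frac{1059563}{61} \approx 17370.0$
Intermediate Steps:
$O{\left(g \right)} = - \frac{5}{7}$ ($O{\left(g \right)} = - \frac{4}{7} + \frac{1}{7} \left(-1\right) = - \frac{4}{7} - \frac{1}{7} = - \frac{5}{7}$)
$A{\left(p \right)} = \frac{1}{- \frac{5}{7} + p}$ ($A{\left(p \right)} = \frac{1}{p - \frac{5}{7}} = \frac{1}{- \frac{5}{7} + p}$)
$z{\left(P,f \right)} = 2 + f$
$o{\left(t,T \right)} = - \frac{7}{61} + T$ ($o{\left(t,T \right)} = T + \frac{7}{-5 + 7 \left(-8\right)} = T + \frac{7}{-5 - 56} = T + \frac{7}{-61} = T + 7 \left(- \frac{1}{61}\right) = T - \frac{7}{61} = - \frac{7}{61} + T$)
$\left(32416 + c\right) + o{\left(z{\left(13,-4 \right)},-168 \right)} = \left(32416 - 14878\right) - \frac{10255}{61} = 17538 - \frac{10255}{61} = \frac{1059563}{61}$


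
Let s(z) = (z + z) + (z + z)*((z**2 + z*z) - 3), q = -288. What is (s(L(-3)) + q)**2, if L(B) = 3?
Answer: 36864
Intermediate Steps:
s(z) = 2*z + 2*z*(-3 + 2*z**2) (s(z) = 2*z + (2*z)*((z**2 + z**2) - 3) = 2*z + (2*z)*(2*z**2 - 3) = 2*z + (2*z)*(-3 + 2*z**2) = 2*z + 2*z*(-3 + 2*z**2))
(s(L(-3)) + q)**2 = (4*3*(-1 + 3**2) - 288)**2 = (4*3*(-1 + 9) - 288)**2 = (4*3*8 - 288)**2 = (96 - 288)**2 = (-192)**2 = 36864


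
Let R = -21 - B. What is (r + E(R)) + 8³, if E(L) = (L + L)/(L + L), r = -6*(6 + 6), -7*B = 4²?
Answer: 441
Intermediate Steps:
B = -16/7 (B = -⅐*4² = -⅐*16 = -16/7 ≈ -2.2857)
R = -131/7 (R = -21 - 1*(-16/7) = -21 + 16/7 = -131/7 ≈ -18.714)
r = -72 (r = -6*12 = -72)
E(L) = 1 (E(L) = (2*L)/((2*L)) = (2*L)*(1/(2*L)) = 1)
(r + E(R)) + 8³ = (-72 + 1) + 8³ = -71 + 512 = 441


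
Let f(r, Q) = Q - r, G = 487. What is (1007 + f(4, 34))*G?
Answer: 505019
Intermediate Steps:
(1007 + f(4, 34))*G = (1007 + (34 - 1*4))*487 = (1007 + (34 - 4))*487 = (1007 + 30)*487 = 1037*487 = 505019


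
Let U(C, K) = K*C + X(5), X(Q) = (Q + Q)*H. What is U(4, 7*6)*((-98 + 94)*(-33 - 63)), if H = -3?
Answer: 52992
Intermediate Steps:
X(Q) = -6*Q (X(Q) = (Q + Q)*(-3) = (2*Q)*(-3) = -6*Q)
U(C, K) = -30 + C*K (U(C, K) = K*C - 6*5 = C*K - 30 = -30 + C*K)
U(4, 7*6)*((-98 + 94)*(-33 - 63)) = (-30 + 4*(7*6))*((-98 + 94)*(-33 - 63)) = (-30 + 4*42)*(-4*(-96)) = (-30 + 168)*384 = 138*384 = 52992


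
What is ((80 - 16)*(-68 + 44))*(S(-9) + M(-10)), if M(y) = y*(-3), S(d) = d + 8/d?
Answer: -92672/3 ≈ -30891.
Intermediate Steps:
M(y) = -3*y
((80 - 16)*(-68 + 44))*(S(-9) + M(-10)) = ((80 - 16)*(-68 + 44))*((-9 + 8/(-9)) - 3*(-10)) = (64*(-24))*((-9 + 8*(-1/9)) + 30) = -1536*((-9 - 8/9) + 30) = -1536*(-89/9 + 30) = -1536*181/9 = -92672/3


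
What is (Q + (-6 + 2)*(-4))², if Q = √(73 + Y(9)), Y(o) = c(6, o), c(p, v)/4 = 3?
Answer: (16 + √85)² ≈ 636.03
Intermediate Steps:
c(p, v) = 12 (c(p, v) = 4*3 = 12)
Y(o) = 12
Q = √85 (Q = √(73 + 12) = √85 ≈ 9.2195)
(Q + (-6 + 2)*(-4))² = (√85 + (-6 + 2)*(-4))² = (√85 - 4*(-4))² = (√85 + 16)² = (16 + √85)²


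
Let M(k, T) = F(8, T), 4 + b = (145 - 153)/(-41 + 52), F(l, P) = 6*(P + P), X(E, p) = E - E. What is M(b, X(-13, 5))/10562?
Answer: 0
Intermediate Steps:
X(E, p) = 0
F(l, P) = 12*P (F(l, P) = 6*(2*P) = 12*P)
b = -52/11 (b = -4 + (145 - 153)/(-41 + 52) = -4 - 8/11 = -52/11 ≈ -4.7273)
M(k, T) = 12*T
M(b, X(-13, 5))/10562 = (12*0)/10562 = 0*(1/10562) = 0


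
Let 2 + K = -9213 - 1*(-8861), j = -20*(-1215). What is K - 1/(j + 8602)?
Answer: -11647309/32902 ≈ -354.00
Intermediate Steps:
j = 24300
K = -354 (K = -2 + (-9213 - 1*(-8861)) = -2 + (-9213 + 8861) = -2 - 352 = -354)
K - 1/(j + 8602) = -354 - 1/(24300 + 8602) = -354 - 1/32902 = -11647309/32902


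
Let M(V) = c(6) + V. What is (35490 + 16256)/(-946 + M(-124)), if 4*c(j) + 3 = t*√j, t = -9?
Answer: -886512472/18343603 + 1862856*√6/18343603 ≈ -48.079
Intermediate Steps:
c(j) = -¾ - 9*√j/4 (c(j) = -¾ + (-9*√j)/4 = -¾ - 9*√j/4)
M(V) = -¾ + V - 9*√6/4 (M(V) = (-¾ - 9*√6/4) + V = -¾ + V - 9*√6/4)
(35490 + 16256)/(-946 + M(-124)) = (35490 + 16256)/(-946 + (-¾ - 124 - 9*√6/4)) = 51746/(-946 + (-499/4 - 9*√6/4)) = 51746/(-4283/4 - 9*√6/4)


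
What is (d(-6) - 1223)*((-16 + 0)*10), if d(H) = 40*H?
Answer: 234080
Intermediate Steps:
(d(-6) - 1223)*((-16 + 0)*10) = (40*(-6) - 1223)*((-16 + 0)*10) = (-240 - 1223)*(-16*10) = -1463*(-160) = 234080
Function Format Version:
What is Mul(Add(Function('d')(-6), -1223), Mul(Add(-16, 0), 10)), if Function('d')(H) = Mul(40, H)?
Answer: 234080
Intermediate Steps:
Mul(Add(Function('d')(-6), -1223), Mul(Add(-16, 0), 10)) = Mul(Add(Mul(40, -6), -1223), Mul(Add(-16, 0), 10)) = Mul(Add(-240, -1223), Mul(-16, 10)) = Mul(-1463, -160) = 234080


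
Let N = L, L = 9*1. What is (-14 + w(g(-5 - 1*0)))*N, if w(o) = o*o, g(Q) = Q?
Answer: 99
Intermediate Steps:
L = 9
w(o) = o**2
N = 9
(-14 + w(g(-5 - 1*0)))*N = (-14 + (-5 - 1*0)**2)*9 = (-14 + (-5 + 0)**2)*9 = (-14 + (-5)**2)*9 = (-14 + 25)*9 = 11*9 = 99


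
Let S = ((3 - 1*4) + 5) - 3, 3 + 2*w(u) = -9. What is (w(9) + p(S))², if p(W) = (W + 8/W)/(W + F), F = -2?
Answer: 225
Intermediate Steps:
w(u) = -6 (w(u) = -3/2 + (½)*(-9) = -3/2 - 9/2 = -6)
S = 1 (S = ((3 - 4) + 5) - 3 = (-1 + 5) - 3 = 4 - 3 = 1)
p(W) = (W + 8/W)/(-2 + W) (p(W) = (W + 8/W)/(W - 2) = (W + 8/W)/(-2 + W))
(w(9) + p(S))² = (-6 + (8 + 1²)/(1*(-2 + 1)))² = (-6 + 1*(8 + 1)/(-1))² = (-6 + 1*(-1)*9)² = (-6 - 9)² = (-15)² = 225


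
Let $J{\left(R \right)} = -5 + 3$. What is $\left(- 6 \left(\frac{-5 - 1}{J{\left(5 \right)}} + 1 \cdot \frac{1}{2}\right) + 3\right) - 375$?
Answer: $-393$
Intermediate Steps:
$J{\left(R \right)} = -2$
$\left(- 6 \left(\frac{-5 - 1}{J{\left(5 \right)}} + 1 \cdot \frac{1}{2}\right) + 3\right) - 375 = \left(- 6 \left(\frac{-5 - 1}{-2} + 1 \cdot \frac{1}{2}\right) + 3\right) - 375 = \left(- 6 \left(\left(-5 - 1\right) \left(- \frac{1}{2}\right) + 1 \cdot \frac{1}{2}\right) + 3\right) - 375 = \left(- 6 \left(\left(-6\right) \left(- \frac{1}{2}\right) + \frac{1}{2}\right) + 3\right) - 375 = \left(- 6 \left(3 + \frac{1}{2}\right) + 3\right) - 375 = \left(\left(-6\right) \frac{7}{2} + 3\right) - 375 = \left(-21 + 3\right) - 375 = -18 - 375 = -393$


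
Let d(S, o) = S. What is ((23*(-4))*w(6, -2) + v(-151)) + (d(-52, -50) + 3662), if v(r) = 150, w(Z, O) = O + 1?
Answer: 3852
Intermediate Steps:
w(Z, O) = 1 + O
((23*(-4))*w(6, -2) + v(-151)) + (d(-52, -50) + 3662) = ((23*(-4))*(1 - 2) + 150) + (-52 + 3662) = (-92*(-1) + 150) + 3610 = (92 + 150) + 3610 = 242 + 3610 = 3852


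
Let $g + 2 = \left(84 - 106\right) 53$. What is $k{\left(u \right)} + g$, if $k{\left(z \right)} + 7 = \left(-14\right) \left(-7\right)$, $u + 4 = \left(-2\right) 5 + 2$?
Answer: $-1077$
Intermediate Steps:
$u = -12$ ($u = -4 + \left(\left(-2\right) 5 + 2\right) = -4 + \left(-10 + 2\right) = -4 - 8 = -12$)
$g = -1168$ ($g = -2 + \left(84 - 106\right) 53 = -2 - 1166 = -1168$)
$k{\left(z \right)} = 91$ ($k{\left(z \right)} = -7 - -98 = -7 + 98 = 91$)
$k{\left(u \right)} + g = 91 - 1168 = -1077$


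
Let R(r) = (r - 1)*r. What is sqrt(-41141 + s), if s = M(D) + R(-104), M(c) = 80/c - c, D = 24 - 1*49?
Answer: 2*I*sqrt(188745)/5 ≈ 173.78*I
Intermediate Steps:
D = -25 (D = 24 - 49 = -25)
R(r) = r*(-1 + r) (R(r) = (-1 + r)*r = r*(-1 + r))
M(c) = -c + 80/c
s = 54709/5 (s = (-1*(-25) + 80/(-25)) - 104*(-1 - 104) = (25 + 80*(-1/25)) - 104*(-105) = (25 - 16/5) + 10920 = 109/5 + 10920 = 54709/5 ≈ 10942.)
sqrt(-41141 + s) = sqrt(-41141 + 54709/5) = sqrt(-150996/5) = 2*I*sqrt(188745)/5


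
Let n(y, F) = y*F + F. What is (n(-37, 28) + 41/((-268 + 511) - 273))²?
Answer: 916938961/900 ≈ 1.0188e+6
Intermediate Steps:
n(y, F) = F + F*y (n(y, F) = F*y + F = F + F*y)
(n(-37, 28) + 41/((-268 + 511) - 273))² = (28*(1 - 37) + 41/((-268 + 511) - 273))² = (28*(-36) + 41/(243 - 273))² = (-1008 + 41/(-30))² = (-1008 + 41*(-1/30))² = (-1008 - 41/30)² = (-30281/30)² = 916938961/900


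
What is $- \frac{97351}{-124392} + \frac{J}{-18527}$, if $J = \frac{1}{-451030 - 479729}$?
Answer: $\frac{559579129271645}{715012347517752} \approx 0.78261$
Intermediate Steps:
$J = - \frac{1}{930759}$ ($J = \frac{1}{-930759} = - \frac{1}{930759} \approx -1.0744 \cdot 10^{-6}$)
$- \frac{97351}{-124392} + \frac{J}{-18527} = - \frac{97351}{-124392} - \frac{1}{930759 \left(-18527\right)} = \left(-97351\right) \left(- \frac{1}{124392}\right) - - \frac{1}{17244171993} = \frac{97351}{124392} + \frac{1}{17244171993} = \frac{559579129271645}{715012347517752}$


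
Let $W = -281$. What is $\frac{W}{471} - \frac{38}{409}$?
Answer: $- \frac{132827}{192639} \approx -0.68951$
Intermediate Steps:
$\frac{W}{471} - \frac{38}{409} = - \frac{281}{471} - \frac{38}{409} = - \frac{132827}{192639}$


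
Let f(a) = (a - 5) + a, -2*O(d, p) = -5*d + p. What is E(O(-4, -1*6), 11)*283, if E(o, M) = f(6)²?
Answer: 13867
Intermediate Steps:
O(d, p) = -p/2 + 5*d/2 (O(d, p) = -(-5*d + p)/2 = -(p - 5*d)/2 = -p/2 + 5*d/2)
f(a) = -5 + 2*a (f(a) = (-5 + a) + a = -5 + 2*a)
E(o, M) = 49 (E(o, M) = (-5 + 2*6)² = (-5 + 12)² = 7² = 49)
E(O(-4, -1*6), 11)*283 = 49*283 = 13867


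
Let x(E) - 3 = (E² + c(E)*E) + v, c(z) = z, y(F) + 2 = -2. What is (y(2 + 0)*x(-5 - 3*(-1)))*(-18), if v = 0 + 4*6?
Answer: 2520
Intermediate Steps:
y(F) = -4 (y(F) = -2 - 2 = -4)
v = 24 (v = 0 + 24 = 24)
x(E) = 27 + 2*E² (x(E) = 3 + ((E² + E*E) + 24) = 3 + ((E² + E²) + 24) = 3 + (2*E² + 24) = 3 + (24 + 2*E²) = 27 + 2*E²)
(y(2 + 0)*x(-5 - 3*(-1)))*(-18) = -4*(27 + 2*(-5 - 3*(-1))²)*(-18) = -4*(27 + 2*(-5 + 3)²)*(-18) = -4*(27 + 2*(-2)²)*(-18) = -4*(27 + 2*4)*(-18) = -4*(27 + 8)*(-18) = -4*35*(-18) = -140*(-18) = 2520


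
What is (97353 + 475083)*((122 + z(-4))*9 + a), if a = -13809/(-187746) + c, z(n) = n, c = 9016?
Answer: 180519409621782/31291 ≈ 5.7691e+9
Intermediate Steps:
a = 564243915/62582 (a = -13809/(-187746) + 9016 = -13809*(-1/187746) + 9016 = 4603/62582 + 9016 = 564243915/62582 ≈ 9016.1)
(97353 + 475083)*((122 + z(-4))*9 + a) = (97353 + 475083)*((122 - 4)*9 + 564243915/62582) = 572436*(118*9 + 564243915/62582) = 572436*(1062 + 564243915/62582) = 572436*(630705999/62582) = 180519409621782/31291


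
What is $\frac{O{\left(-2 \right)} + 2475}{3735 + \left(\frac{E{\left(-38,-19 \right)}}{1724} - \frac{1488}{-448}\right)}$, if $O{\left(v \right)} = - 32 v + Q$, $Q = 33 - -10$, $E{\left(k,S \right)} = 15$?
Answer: $\frac{3894947}{5639271} \approx 0.69068$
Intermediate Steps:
$Q = 43$ ($Q = 33 + 10 = 43$)
$O{\left(v \right)} = 43 - 32 v$ ($O{\left(v \right)} = - 32 v + 43 = 43 - 32 v$)
$\frac{O{\left(-2 \right)} + 2475}{3735 + \left(\frac{E{\left(-38,-19 \right)}}{1724} - \frac{1488}{-448}\right)} = \frac{\left(43 - -64\right) + 2475}{3735 + \left(\frac{15}{1724} - \frac{1488}{-448}\right)} = \frac{\left(43 + 64\right) + 2475}{3735 + \left(15 \cdot \frac{1}{1724} - - \frac{93}{28}\right)} = \frac{107 + 2475}{3735 + \left(\frac{15}{1724} + \frac{93}{28}\right)} = \frac{2582}{3735 + \frac{10047}{3017}} = \frac{2582}{\frac{11278542}{3017}} = 2582 \cdot \frac{3017}{11278542} = \frac{3894947}{5639271}$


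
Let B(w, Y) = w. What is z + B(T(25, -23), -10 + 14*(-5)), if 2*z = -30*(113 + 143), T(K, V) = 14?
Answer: -3826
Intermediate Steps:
z = -3840 (z = (-30*(113 + 143))/2 = (-30*256)/2 = (½)*(-7680) = -3840)
z + B(T(25, -23), -10 + 14*(-5)) = -3840 + 14 = -3826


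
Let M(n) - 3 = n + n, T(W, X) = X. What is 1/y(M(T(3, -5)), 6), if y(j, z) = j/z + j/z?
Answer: -3/7 ≈ -0.42857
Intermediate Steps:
M(n) = 3 + 2*n (M(n) = 3 + (n + n) = 3 + 2*n)
y(j, z) = 2*j/z
1/y(M(T(3, -5)), 6) = 1/(2*(3 + 2*(-5))/6) = 1/(2*(3 - 10)*(⅙)) = 1/(2*(-7)*(⅙)) = 1/(-7/3) = -3/7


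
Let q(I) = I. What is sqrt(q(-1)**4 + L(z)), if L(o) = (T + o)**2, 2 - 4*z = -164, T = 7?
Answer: sqrt(9413)/2 ≈ 48.510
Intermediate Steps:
z = 83/2 (z = 1/2 - 1/4*(-164) = 1/2 + 41 = 83/2 ≈ 41.500)
L(o) = (7 + o)**2
sqrt(q(-1)**4 + L(z)) = sqrt((-1)**4 + (7 + 83/2)**2) = sqrt(1 + (97/2)**2) = sqrt(1 + 9409/4) = sqrt(9413/4) = sqrt(9413)/2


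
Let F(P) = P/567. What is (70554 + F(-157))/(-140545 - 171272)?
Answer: -40003961/176800239 ≈ -0.22627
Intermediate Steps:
F(P) = P/567 (F(P) = P*(1/567) = P/567)
(70554 + F(-157))/(-140545 - 171272) = (70554 + (1/567)*(-157))/(-140545 - 171272) = (70554 - 157/567)/(-311817) = (40003961/567)*(-1/311817) = -40003961/176800239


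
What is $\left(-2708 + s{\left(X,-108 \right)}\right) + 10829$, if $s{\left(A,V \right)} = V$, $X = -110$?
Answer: $8013$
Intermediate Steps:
$\left(-2708 + s{\left(X,-108 \right)}\right) + 10829 = \left(-2708 - 108\right) + 10829 = -2816 + 10829 = 8013$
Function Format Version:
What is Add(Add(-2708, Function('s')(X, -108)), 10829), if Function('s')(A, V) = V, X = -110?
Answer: 8013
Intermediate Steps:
Add(Add(-2708, Function('s')(X, -108)), 10829) = Add(Add(-2708, -108), 10829) = Add(-2816, 10829) = 8013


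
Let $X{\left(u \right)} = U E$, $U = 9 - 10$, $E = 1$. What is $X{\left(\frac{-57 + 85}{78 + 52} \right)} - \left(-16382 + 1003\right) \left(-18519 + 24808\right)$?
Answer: $96718530$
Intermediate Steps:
$U = -1$ ($U = 9 - 10 = -1$)
$X{\left(u \right)} = -1$ ($X{\left(u \right)} = \left(-1\right) 1 = -1$)
$X{\left(\frac{-57 + 85}{78 + 52} \right)} - \left(-16382 + 1003\right) \left(-18519 + 24808\right) = -1 - \left(-16382 + 1003\right) \left(-18519 + 24808\right) = -1 - \left(-15379\right) 6289 = -1 - -96718531 = -1 + 96718531 = 96718530$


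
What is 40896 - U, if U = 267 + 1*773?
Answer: 39856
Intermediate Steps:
U = 1040 (U = 267 + 773 = 1040)
40896 - U = 40896 - 1*1040 = 40896 - 1040 = 39856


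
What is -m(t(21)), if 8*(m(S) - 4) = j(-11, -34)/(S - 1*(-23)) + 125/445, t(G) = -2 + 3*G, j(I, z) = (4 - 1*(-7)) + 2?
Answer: -242489/59808 ≈ -4.0545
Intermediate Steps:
j(I, z) = 13 (j(I, z) = (4 + 7) + 2 = 11 + 2 = 13)
m(S) = 2873/712 + 13/(8*(23 + S)) (m(S) = 4 + (13/(S - 1*(-23)) + 125/445)/8 = 4 + (13/(S + 23) + 125*(1/445))/8 = 4 + (13/(23 + S) + 25/89)/8 = 4 + (25/89 + 13/(23 + S))/8 = 4 + (25/712 + 13/(8*(23 + S))) = 2873/712 + 13/(8*(23 + S)))
-m(t(21)) = -13*(5172 + 221*(-2 + 3*21))/(712*(23 + (-2 + 3*21))) = -13*(5172 + 221*(-2 + 63))/(712*(23 + (-2 + 63))) = -13*(5172 + 221*61)/(712*(23 + 61)) = -13*(5172 + 13481)/(712*84) = -13*18653/(712*84) = -1*242489/59808 = -242489/59808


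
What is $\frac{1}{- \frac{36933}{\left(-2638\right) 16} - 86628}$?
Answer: $- \frac{42208}{3656357691} \approx -1.1544 \cdot 10^{-5}$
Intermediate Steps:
$\frac{1}{- \frac{36933}{\left(-2638\right) 16} - 86628} = \frac{1}{- \frac{36933}{-42208} - 86628} = \frac{1}{\left(-36933\right) \left(- \frac{1}{42208}\right) - 86628} = \frac{1}{\frac{36933}{42208} - 86628} = \frac{1}{- \frac{3656357691}{42208}} = - \frac{42208}{3656357691}$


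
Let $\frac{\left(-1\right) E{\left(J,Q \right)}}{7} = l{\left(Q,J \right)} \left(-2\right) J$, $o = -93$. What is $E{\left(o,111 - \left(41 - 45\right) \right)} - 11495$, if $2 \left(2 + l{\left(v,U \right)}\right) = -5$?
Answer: $-5636$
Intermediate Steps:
$l{\left(v,U \right)} = - \frac{9}{2}$ ($l{\left(v,U \right)} = -2 + \frac{1}{2} \left(-5\right) = -2 - \frac{5}{2} = - \frac{9}{2}$)
$E{\left(J,Q \right)} = - 63 J$ ($E{\left(J,Q \right)} = - 7 \left(- \frac{9}{2}\right) \left(-2\right) J = - 7 \cdot 9 J = - 63 J$)
$E{\left(o,111 - \left(41 - 45\right) \right)} - 11495 = \left(-63\right) \left(-93\right) - 11495 = 5859 - 11495 = -5636$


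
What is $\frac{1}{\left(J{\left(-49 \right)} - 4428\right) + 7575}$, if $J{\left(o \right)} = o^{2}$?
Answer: $\frac{1}{5548} \approx 0.00018025$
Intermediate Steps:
$\frac{1}{\left(J{\left(-49 \right)} - 4428\right) + 7575} = \frac{1}{\left(\left(-49\right)^{2} - 4428\right) + 7575} = \frac{1}{\left(2401 - 4428\right) + 7575} = \frac{1}{-2027 + 7575} = \frac{1}{5548}$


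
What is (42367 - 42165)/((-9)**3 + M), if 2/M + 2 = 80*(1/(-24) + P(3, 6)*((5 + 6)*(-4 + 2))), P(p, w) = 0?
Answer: -1616/5835 ≈ -0.27695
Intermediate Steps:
M = -3/8 (M = 2/(-2 + 80*(1/(-24) + 0*((5 + 6)*(-4 + 2)))) = 2/(-2 + 80*(-1/24 + 0*(11*(-2)))) = 2/(-2 + 80*(-1/24 + 0*(-22))) = 2/(-2 + 80*(-1/24 + 0)) = 2/(-2 + 80*(-1/24)) = 2/(-2 - 10/3) = 2/(-16/3) = 2*(-3/16) = -3/8 ≈ -0.37500)
(42367 - 42165)/((-9)**3 + M) = (42367 - 42165)/((-9)**3 - 3/8) = 202/(-729 - 3/8) = 202/(-5835/8) = 202*(-8/5835) = -1616/5835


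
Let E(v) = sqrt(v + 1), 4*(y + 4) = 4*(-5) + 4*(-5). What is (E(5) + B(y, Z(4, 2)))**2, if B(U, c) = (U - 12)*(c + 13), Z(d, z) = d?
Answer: (442 - sqrt(6))**2 ≈ 1.9320e+5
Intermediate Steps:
y = -14 (y = -4 + (4*(-5) + 4*(-5))/4 = -4 + (-20 - 20)/4 = -4 + (1/4)*(-40) = -4 - 10 = -14)
B(U, c) = (-12 + U)*(13 + c)
E(v) = sqrt(1 + v)
(E(5) + B(y, Z(4, 2)))**2 = (sqrt(1 + 5) + (-156 - 12*4 + 13*(-14) - 14*4))**2 = (sqrt(6) + (-156 - 48 - 182 - 56))**2 = (sqrt(6) - 442)**2 = (-442 + sqrt(6))**2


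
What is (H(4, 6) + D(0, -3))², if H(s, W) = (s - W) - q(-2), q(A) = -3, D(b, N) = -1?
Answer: 0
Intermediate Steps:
H(s, W) = 3 + s - W (H(s, W) = (s - W) - 1*(-3) = (s - W) + 3 = 3 + s - W)
(H(4, 6) + D(0, -3))² = ((3 + 4 - 1*6) - 1)² = ((3 + 4 - 6) - 1)² = (1 - 1)² = 0² = 0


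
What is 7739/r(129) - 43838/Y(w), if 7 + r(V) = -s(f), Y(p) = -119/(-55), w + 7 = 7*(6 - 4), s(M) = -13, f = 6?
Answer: -13545599/714 ≈ -18971.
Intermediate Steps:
w = 7 (w = -7 + 7*(6 - 4) = -7 + 7*2 = -7 + 14 = 7)
Y(p) = 119/55 (Y(p) = -119*(-1/55) = 119/55)
r(V) = 6 (r(V) = -7 - 1*(-13) = -7 + 13 = 6)
7739/r(129) - 43838/Y(w) = 7739/6 - 43838/119/55 = 7739*(⅙) - 43838*55/119 = 7739/6 - 2411090/119 = -13545599/714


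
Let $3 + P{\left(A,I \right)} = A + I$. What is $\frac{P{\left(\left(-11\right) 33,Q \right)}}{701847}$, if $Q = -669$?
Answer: $- \frac{115}{77983} \approx -0.0014747$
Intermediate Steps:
$P{\left(A,I \right)} = -3 + A + I$ ($P{\left(A,I \right)} = -3 + \left(A + I\right) = -3 + A + I$)
$\frac{P{\left(\left(-11\right) 33,Q \right)}}{701847} = \frac{-3 - 363 - 669}{701847} = \left(-3 - 363 - 669\right) \frac{1}{701847} = \left(-1035\right) \frac{1}{701847} = - \frac{115}{77983}$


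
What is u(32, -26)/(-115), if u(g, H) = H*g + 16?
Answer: 816/115 ≈ 7.0956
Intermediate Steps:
u(g, H) = 16 + H*g
u(32, -26)/(-115) = (16 - 26*32)/(-115) = (16 - 832)*(-1/115) = -816*(-1/115) = 816/115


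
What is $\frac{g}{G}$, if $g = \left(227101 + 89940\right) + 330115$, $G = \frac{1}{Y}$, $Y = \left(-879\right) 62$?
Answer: $-35268707688$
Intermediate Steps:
$Y = -54498$
$G = - \frac{1}{54498}$ ($G = \frac{1}{-54498} = - \frac{1}{54498} \approx -1.8349 \cdot 10^{-5}$)
$g = 647156$ ($g = 317041 + 330115 = 647156$)
$\frac{g}{G} = \frac{647156}{- \frac{1}{54498}} = 647156 \left(-54498\right) = -35268707688$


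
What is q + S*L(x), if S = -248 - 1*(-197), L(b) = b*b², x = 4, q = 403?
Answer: -2861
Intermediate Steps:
L(b) = b³
S = -51 (S = -248 + 197 = -51)
q + S*L(x) = 403 - 51*4³ = 403 - 51*64 = 403 - 3264 = -2861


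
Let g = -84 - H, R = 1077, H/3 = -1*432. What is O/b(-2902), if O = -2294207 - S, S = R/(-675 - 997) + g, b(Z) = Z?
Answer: 3837939491/4852144 ≈ 790.98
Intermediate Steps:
H = -1296 (H = 3*(-1*432) = 3*(-432) = -1296)
g = 1212 (g = -84 - 1*(-1296) = -84 + 1296 = 1212)
S = 2025387/1672 (S = 1077/(-675 - 997) + 1212 = 1077/(-1672) + 1212 = -1/1672*1077 + 1212 = -1077/1672 + 1212 = 2025387/1672 ≈ 1211.4)
O = -3837939491/1672 (O = -2294207 - 1*2025387/1672 = -2294207 - 2025387/1672 = -3837939491/1672 ≈ -2.2954e+6)
O/b(-2902) = -3837939491/1672/(-2902) = -3837939491/1672*(-1/2902) = 3837939491/4852144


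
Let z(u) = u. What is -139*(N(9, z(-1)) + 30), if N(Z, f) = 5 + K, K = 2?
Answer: -5143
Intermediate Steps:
N(Z, f) = 7 (N(Z, f) = 5 + 2 = 7)
-139*(N(9, z(-1)) + 30) = -139*(7 + 30) = -139*37 = -5143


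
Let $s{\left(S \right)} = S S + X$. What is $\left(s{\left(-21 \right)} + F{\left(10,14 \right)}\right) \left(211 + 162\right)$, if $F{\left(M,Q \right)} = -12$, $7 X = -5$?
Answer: $\frac{1118254}{7} \approx 1.5975 \cdot 10^{5}$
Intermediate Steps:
$X = - \frac{5}{7}$ ($X = \frac{1}{7} \left(-5\right) = - \frac{5}{7} \approx -0.71429$)
$s{\left(S \right)} = - \frac{5}{7} + S^{2}$ ($s{\left(S \right)} = S S - \frac{5}{7} = S^{2} - \frac{5}{7} = - \frac{5}{7} + S^{2}$)
$\left(s{\left(-21 \right)} + F{\left(10,14 \right)}\right) \left(211 + 162\right) = \left(\left(- \frac{5}{7} + \left(-21\right)^{2}\right) - 12\right) \left(211 + 162\right) = \left(\left(- \frac{5}{7} + 441\right) - 12\right) 373 = \left(\frac{3082}{7} - 12\right) 373 = \frac{2998}{7} \cdot 373 = \frac{1118254}{7}$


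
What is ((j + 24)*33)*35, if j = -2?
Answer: 25410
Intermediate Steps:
((j + 24)*33)*35 = ((-2 + 24)*33)*35 = (22*33)*35 = 726*35 = 25410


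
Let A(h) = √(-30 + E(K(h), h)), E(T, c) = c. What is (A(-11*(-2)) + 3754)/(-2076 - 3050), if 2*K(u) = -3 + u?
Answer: -1877/2563 - I*√2/2563 ≈ -0.73234 - 0.00055178*I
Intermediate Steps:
K(u) = -3/2 + u/2 (K(u) = (-3 + u)/2 = -3/2 + u/2)
A(h) = √(-30 + h)
(A(-11*(-2)) + 3754)/(-2076 - 3050) = (√(-30 - 11*(-2)) + 3754)/(-2076 - 3050) = (√(-30 + 22) + 3754)/(-5126) = (√(-8) + 3754)*(-1/5126) = (2*I*√2 + 3754)*(-1/5126) = (3754 + 2*I*√2)*(-1/5126) = -1877/2563 - I*√2/2563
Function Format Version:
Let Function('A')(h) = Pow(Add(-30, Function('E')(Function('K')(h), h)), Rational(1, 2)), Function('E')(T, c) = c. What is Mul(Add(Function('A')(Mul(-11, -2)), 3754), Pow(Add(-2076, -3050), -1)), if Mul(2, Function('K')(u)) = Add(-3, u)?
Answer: Add(Rational(-1877, 2563), Mul(Rational(-1, 2563), I, Pow(2, Rational(1, 2)))) ≈ Add(-0.73234, Mul(-0.00055178, I))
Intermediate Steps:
Function('K')(u) = Add(Rational(-3, 2), Mul(Rational(1, 2), u)) (Function('K')(u) = Mul(Rational(1, 2), Add(-3, u)) = Add(Rational(-3, 2), Mul(Rational(1, 2), u)))
Function('A')(h) = Pow(Add(-30, h), Rational(1, 2))
Mul(Add(Function('A')(Mul(-11, -2)), 3754), Pow(Add(-2076, -3050), -1)) = Mul(Add(Pow(Add(-30, Mul(-11, -2)), Rational(1, 2)), 3754), Pow(Add(-2076, -3050), -1)) = Mul(Add(Pow(Add(-30, 22), Rational(1, 2)), 3754), Pow(-5126, -1)) = Mul(Add(Pow(-8, Rational(1, 2)), 3754), Rational(-1, 5126)) = Mul(Add(Mul(2, I, Pow(2, Rational(1, 2))), 3754), Rational(-1, 5126)) = Mul(Add(3754, Mul(2, I, Pow(2, Rational(1, 2)))), Rational(-1, 5126)) = Add(Rational(-1877, 2563), Mul(Rational(-1, 2563), I, Pow(2, Rational(1, 2))))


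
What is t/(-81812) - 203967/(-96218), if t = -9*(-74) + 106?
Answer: 4153166977/1967946754 ≈ 2.1104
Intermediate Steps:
t = 772 (t = 666 + 106 = 772)
t/(-81812) - 203967/(-96218) = 772/(-81812) - 203967/(-96218) = 772*(-1/81812) - 203967*(-1/96218) = -193/20453 + 203967/96218 = 4153166977/1967946754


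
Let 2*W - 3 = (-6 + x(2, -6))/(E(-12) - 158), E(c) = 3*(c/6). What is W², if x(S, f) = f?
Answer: 3969/1681 ≈ 2.3611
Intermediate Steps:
E(c) = c/2 (E(c) = 3*(c*(⅙)) = 3*(c/6) = c/2)
W = 63/41 (W = 3/2 + ((-6 - 6)/((½)*(-12) - 158))/2 = 3/2 + (-12/(-6 - 158))/2 = 3/2 + (-12/(-164))/2 = 3/2 + (-12*(-1/164))/2 = 3/2 + (½)*(3/41) = 3/2 + 3/82 = 63/41 ≈ 1.5366)
W² = (63/41)² = 3969/1681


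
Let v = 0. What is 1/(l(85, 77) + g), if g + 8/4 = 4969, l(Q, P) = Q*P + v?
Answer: 1/11512 ≈ 8.6866e-5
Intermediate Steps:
l(Q, P) = P*Q (l(Q, P) = Q*P + 0 = P*Q + 0 = P*Q)
g = 4967 (g = -2 + 4969 = 4967)
1/(l(85, 77) + g) = 1/(77*85 + 4967) = 1/(6545 + 4967) = 1/11512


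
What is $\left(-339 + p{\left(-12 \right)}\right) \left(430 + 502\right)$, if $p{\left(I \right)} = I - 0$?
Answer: $-327132$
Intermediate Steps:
$p{\left(I \right)} = I$ ($p{\left(I \right)} = I + 0 = I$)
$\left(-339 + p{\left(-12 \right)}\right) \left(430 + 502\right) = \left(-339 - 12\right) \left(430 + 502\right) = \left(-351\right) 932 = -327132$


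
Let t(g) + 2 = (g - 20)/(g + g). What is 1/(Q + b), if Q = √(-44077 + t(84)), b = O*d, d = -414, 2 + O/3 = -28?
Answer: 782460/29155385251 - I*√19438671/29155385251 ≈ 2.6838e-5 - 1.5122e-7*I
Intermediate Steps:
O = -90 (O = -6 + 3*(-28) = -6 - 84 = -90)
t(g) = -2 + (-20 + g)/(2*g) (t(g) = -2 + (g - 20)/(g + g) = -2 + (-20 + g)/((2*g)) = -2 + (-20 + g)*(1/(2*g)) = -2 + (-20 + g)/(2*g))
b = 37260 (b = -90*(-414) = 37260)
Q = I*√19438671/21 (Q = √(-44077 + (-3/2 - 10/84)) = √(-44077 + (-3/2 - 10*1/84)) = √(-44077 + (-3/2 - 5/42)) = √(-44077 - 34/21) = √(-925651/21) = I*√19438671/21 ≈ 209.95*I)
1/(Q + b) = 1/(I*√19438671/21 + 37260) = 1/(37260 + I*√19438671/21)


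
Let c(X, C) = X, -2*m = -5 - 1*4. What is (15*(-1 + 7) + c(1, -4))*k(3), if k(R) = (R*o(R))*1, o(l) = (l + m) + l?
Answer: 5733/2 ≈ 2866.5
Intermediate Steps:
m = 9/2 (m = -(-5 - 1*4)/2 = -(-5 - 4)/2 = -½*(-9) = 9/2 ≈ 4.5000)
o(l) = 9/2 + 2*l (o(l) = (l + 9/2) + l = (9/2 + l) + l = 9/2 + 2*l)
k(R) = R*(9/2 + 2*R) (k(R) = (R*(9/2 + 2*R))*1 = R*(9/2 + 2*R))
(15*(-1 + 7) + c(1, -4))*k(3) = (15*(-1 + 7) + 1)*((½)*3*(9 + 4*3)) = (15*6 + 1)*((½)*3*(9 + 12)) = (90 + 1)*((½)*3*21) = 91*(63/2) = 5733/2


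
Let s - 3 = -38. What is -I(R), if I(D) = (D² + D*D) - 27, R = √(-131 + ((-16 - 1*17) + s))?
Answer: 425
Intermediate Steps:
s = -35 (s = 3 - 38 = -35)
R = I*√199 (R = √(-131 + ((-16 - 1*17) - 35)) = √(-131 + ((-16 - 17) - 35)) = √(-131 + (-33 - 35)) = √(-131 - 68) = √(-199) = I*√199 ≈ 14.107*I)
I(D) = -27 + 2*D² (I(D) = (D² + D²) - 27 = 2*D² - 27 = -27 + 2*D²)
-I(R) = -(-27 + 2*(I*√199)²) = -(-27 + 2*(-199)) = -(-27 - 398) = -1*(-425) = 425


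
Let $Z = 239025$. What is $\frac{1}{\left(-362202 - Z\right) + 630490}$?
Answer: $\frac{1}{29263} \approx 3.4173 \cdot 10^{-5}$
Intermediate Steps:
$\frac{1}{\left(-362202 - Z\right) + 630490} = \frac{1}{\left(-362202 - 239025\right) + 630490} = \frac{1}{-601227 + 630490} = \frac{1}{29263}$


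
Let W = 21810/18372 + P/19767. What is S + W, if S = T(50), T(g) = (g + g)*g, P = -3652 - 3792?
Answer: 302681829517/60526554 ≈ 5000.8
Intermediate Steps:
P = -7444
T(g) = 2*g**2 (T(g) = (2*g)*g = 2*g**2)
S = 5000 (S = 2*50**2 = 2*2500 = 5000)
W = 49059517/60526554 (W = 21810/18372 - 7444/19767 = 21810*(1/18372) - 7444*1/19767 = 3635/3062 - 7444/19767 = 49059517/60526554 ≈ 0.81054)
S + W = 5000 + 49059517/60526554 = 302681829517/60526554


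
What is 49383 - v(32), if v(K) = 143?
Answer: 49240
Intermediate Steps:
49383 - v(32) = 49383 - 1*143 = 49383 - 143 = 49240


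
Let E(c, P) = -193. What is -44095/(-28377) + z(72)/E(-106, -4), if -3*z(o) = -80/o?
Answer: 944425/608529 ≈ 1.5520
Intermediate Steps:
z(o) = 80/(3*o) (z(o) = -(-80)/(3*o) = 80/(3*o))
-44095/(-28377) + z(72)/E(-106, -4) = -44095/(-28377) + ((80/3)/72)/(-193) = -44095*(-1/28377) + ((80/3)*(1/72))*(-1/193) = 44095/28377 + (10/27)*(-1/193) = 44095/28377 - 10/5211 = 944425/608529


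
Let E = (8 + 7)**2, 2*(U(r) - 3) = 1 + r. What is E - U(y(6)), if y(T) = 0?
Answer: 443/2 ≈ 221.50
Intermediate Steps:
U(r) = 7/2 + r/2 (U(r) = 3 + (1 + r)/2 = 3 + (1/2 + r/2) = 7/2 + r/2)
E = 225 (E = 15**2 = 225)
E - U(y(6)) = 225 - (7/2 + (1/2)*0) = 225 - (7/2 + 0) = 225 - 1*7/2 = 225 - 7/2 = 443/2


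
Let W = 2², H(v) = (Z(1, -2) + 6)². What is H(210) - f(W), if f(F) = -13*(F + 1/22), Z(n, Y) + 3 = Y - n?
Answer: 1157/22 ≈ 52.591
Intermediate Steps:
Z(n, Y) = -3 + Y - n (Z(n, Y) = -3 + (Y - n) = -3 + Y - n)
H(v) = 0 (H(v) = ((-3 - 2 - 1*1) + 6)² = ((-3 - 2 - 1) + 6)² = (-6 + 6)² = 0² = 0)
W = 4
f(F) = -13/22 - 13*F (f(F) = -13*(F + 1/22) = -13*(1/22 + F) = -13/22 - 13*F)
H(210) - f(W) = 0 - (-13/22 - 13*4) = 0 - (-13/22 - 52) = 0 - 1*(-1157/22) = 0 + 1157/22 = 1157/22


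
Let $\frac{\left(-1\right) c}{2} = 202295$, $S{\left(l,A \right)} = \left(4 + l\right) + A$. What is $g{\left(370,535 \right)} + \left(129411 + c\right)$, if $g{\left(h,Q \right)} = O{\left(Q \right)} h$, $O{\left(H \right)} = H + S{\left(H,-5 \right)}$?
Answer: $120351$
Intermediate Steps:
$S{\left(l,A \right)} = 4 + A + l$
$O{\left(H \right)} = -1 + 2 H$ ($O{\left(H \right)} = H + \left(4 - 5 + H\right) = H + \left(-1 + H\right) = -1 + 2 H$)
$c = -404590$ ($c = \left(-2\right) 202295 = -404590$)
$g{\left(h,Q \right)} = h \left(-1 + 2 Q\right)$ ($g{\left(h,Q \right)} = \left(-1 + 2 Q\right) h = h \left(-1 + 2 Q\right)$)
$g{\left(370,535 \right)} + \left(129411 + c\right) = 370 \left(-1 + 2 \cdot 535\right) + \left(129411 - 404590\right) = 370 \left(-1 + 1070\right) - 275179 = 370 \cdot 1069 - 275179 = 395530 - 275179 = 120351$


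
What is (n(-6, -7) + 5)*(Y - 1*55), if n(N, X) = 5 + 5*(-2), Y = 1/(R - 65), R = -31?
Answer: 0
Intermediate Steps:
Y = -1/96 (Y = 1/(-31 - 65) = 1/(-96) = -1/96 ≈ -0.010417)
n(N, X) = -5 (n(N, X) = 5 - 10 = -5)
(n(-6, -7) + 5)*(Y - 1*55) = (-5 + 5)*(-1/96 - 1*55) = 0*(-1/96 - 55) = 0*(-5281/96) = 0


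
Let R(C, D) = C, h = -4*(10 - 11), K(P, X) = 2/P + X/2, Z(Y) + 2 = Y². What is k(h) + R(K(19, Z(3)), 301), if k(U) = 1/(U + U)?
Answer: 567/152 ≈ 3.7303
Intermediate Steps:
Z(Y) = -2 + Y²
K(P, X) = X/2 + 2/P (K(P, X) = 2/P + X*(½) = 2/P + X/2 = X/2 + 2/P)
h = 4 (h = -4*(-1) = 4)
k(U) = 1/(2*U)
k(h) + R(K(19, Z(3)), 301) = (½)/4 + ((-2 + 3²)/2 + 2/19) = (½)*(¼) + ((-2 + 9)/2 + 2*(1/19)) = ⅛ + ((½)*7 + 2/19) = ⅛ + (7/2 + 2/19) = ⅛ + 137/38 = 567/152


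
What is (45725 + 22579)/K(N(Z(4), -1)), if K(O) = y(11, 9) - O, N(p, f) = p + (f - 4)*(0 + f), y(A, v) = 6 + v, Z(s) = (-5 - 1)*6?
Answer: 34152/23 ≈ 1484.9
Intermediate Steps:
Z(s) = -36 (Z(s) = -6*6 = -36)
N(p, f) = p + f*(-4 + f) (N(p, f) = p + (-4 + f)*f = p + f*(-4 + f))
K(O) = 15 - O (K(O) = (6 + 9) - O = 15 - O)
(45725 + 22579)/K(N(Z(4), -1)) = (45725 + 22579)/(15 - (-36 + (-1)² - 4*(-1))) = 68304/(15 - (-36 + 1 + 4)) = 68304/(15 - 1*(-31)) = 68304/(15 + 31) = 68304/46 = 68304*(1/46) = 34152/23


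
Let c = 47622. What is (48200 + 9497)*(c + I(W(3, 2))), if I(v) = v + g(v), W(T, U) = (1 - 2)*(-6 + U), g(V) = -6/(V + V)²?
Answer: 87931901213/32 ≈ 2.7479e+9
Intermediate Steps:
g(V) = -3/(2*V²) (g(V) = -6*1/(4*V²) = -3/(2*V²))
W(T, U) = 6 - U (W(T, U) = -(-6 + U) = 6 - U)
I(v) = v - 3/(2*v²)
(48200 + 9497)*(c + I(W(3, 2))) = (48200 + 9497)*(47622 + ((6 - 1*2) - 3/(2*(6 - 1*2)²))) = 57697*(47622 + ((6 - 2) - 3/(2*(6 - 2)²))) = 57697*(47622 + (4 - 3/2/4²)) = 57697*(47622 + (4 - 3/2*1/16)) = 57697*(47622 + (4 - 3/32)) = 57697*(47622 + 125/32) = 57697*(1524029/32) = 87931901213/32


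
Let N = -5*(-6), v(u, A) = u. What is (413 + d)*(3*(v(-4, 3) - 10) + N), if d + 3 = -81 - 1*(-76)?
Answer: -4860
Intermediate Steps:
N = 30
d = -8 (d = -3 + (-81 - 1*(-76)) = -3 + (-81 + 76) = -3 - 5 = -8)
(413 + d)*(3*(v(-4, 3) - 10) + N) = (413 - 8)*(3*(-4 - 10) + 30) = 405*(3*(-14) + 30) = 405*(-42 + 30) = 405*(-12) = -4860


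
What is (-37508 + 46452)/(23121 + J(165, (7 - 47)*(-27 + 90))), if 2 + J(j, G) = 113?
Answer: 559/1452 ≈ 0.38499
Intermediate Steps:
J(j, G) = 111 (J(j, G) = -2 + 113 = 111)
(-37508 + 46452)/(23121 + J(165, (7 - 47)*(-27 + 90))) = (-37508 + 46452)/(23121 + 111) = 8944/23232 = 8944*(1/23232) = 559/1452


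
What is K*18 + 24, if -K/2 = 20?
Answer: -696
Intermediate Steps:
K = -40 (K = -2*20 = -40)
K*18 + 24 = -40*18 + 24 = -720 + 24 = -696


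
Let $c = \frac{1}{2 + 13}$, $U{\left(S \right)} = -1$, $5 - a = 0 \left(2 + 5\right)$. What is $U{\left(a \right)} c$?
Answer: $- \frac{1}{15} \approx -0.066667$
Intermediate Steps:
$a = 5$ ($a = 5 - 0 \left(2 + 5\right) = 5 - 0 \cdot 7 = 5 - 0 = 5 + 0 = 5$)
$c = \frac{1}{15} \approx 0.066667$
$U{\left(a \right)} c = \left(-1\right) \frac{1}{15} = - \frac{1}{15}$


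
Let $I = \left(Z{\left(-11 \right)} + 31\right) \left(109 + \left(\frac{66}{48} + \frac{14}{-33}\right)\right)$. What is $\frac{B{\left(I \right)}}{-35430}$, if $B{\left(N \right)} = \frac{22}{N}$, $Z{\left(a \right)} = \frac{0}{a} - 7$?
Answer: $- \frac{121}{514213305} \approx -2.3531 \cdot 10^{-7}$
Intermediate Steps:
$Z{\left(a \right)} = -7$ ($Z{\left(a \right)} = 0 - 7 = -7$)
$I = \frac{29027}{11}$ ($I = \left(-7 + 31\right) \left(109 + \left(\frac{66}{48} + \frac{14}{-33}\right)\right) = 24 \left(109 + \left(66 \cdot \frac{1}{48} + 14 \left(- \frac{1}{33}\right)\right)\right) = 24 \left(109 + \left(\frac{11}{8} - \frac{14}{33}\right)\right) = 24 \left(109 + \frac{251}{264}\right) = 24 \cdot \frac{29027}{264} = \frac{29027}{11} \approx 2638.8$)
$\frac{B{\left(I \right)}}{-35430} = \frac{22 \frac{1}{\frac{29027}{11}}}{-35430} = 22 \cdot \frac{11}{29027} \left(- \frac{1}{35430}\right) = \frac{242}{29027} \left(- \frac{1}{35430}\right) = - \frac{121}{514213305}$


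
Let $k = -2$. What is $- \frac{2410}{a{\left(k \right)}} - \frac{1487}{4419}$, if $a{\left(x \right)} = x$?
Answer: $\frac{5323408}{4419} \approx 1204.7$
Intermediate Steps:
$- \frac{2410}{a{\left(k \right)}} - \frac{1487}{4419} = - \frac{2410}{-2} - \frac{1487}{4419} = \left(-2410\right) \left(- \frac{1}{2}\right) - \frac{1487}{4419} = 1205 - \frac{1487}{4419} = \frac{5323408}{4419}$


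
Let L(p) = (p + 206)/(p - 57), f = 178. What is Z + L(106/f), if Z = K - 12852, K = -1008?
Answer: -69595587/5020 ≈ -13864.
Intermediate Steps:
L(p) = (206 + p)/(-57 + p)
Z = -13860 (Z = -1008 - 12852 = -13860)
Z + L(106/f) = -13860 + (206 + 106/178)/(-57 + 106/178) = -13860 + (206 + 106*(1/178))/(-57 + 106*(1/178)) = -13860 + (206 + 53/89)/(-57 + 53/89) = -13860 + (18387/89)/(-5020/89) = -13860 - 89/5020*18387/89 = -13860 - 18387/5020 = -69595587/5020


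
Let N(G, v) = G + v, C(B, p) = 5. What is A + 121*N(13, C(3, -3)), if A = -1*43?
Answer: 2135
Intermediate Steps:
A = -43
A + 121*N(13, C(3, -3)) = -43 + 121*(13 + 5) = -43 + 121*18 = -43 + 2178 = 2135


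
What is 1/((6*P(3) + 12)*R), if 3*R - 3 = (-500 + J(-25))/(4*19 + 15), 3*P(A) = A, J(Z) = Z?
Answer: -13/216 ≈ -0.060185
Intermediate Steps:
P(A) = A/3
R = -12/13 (R = 1 + ((-500 - 25)/(4*19 + 15))/3 = 1 + (-525/(76 + 15))/3 = 1 + (-525/91)/3 = 1 + (-525*1/91)/3 = 1 + (⅓)*(-75/13) = 1 - 25/13 = -12/13 ≈ -0.92308)
1/((6*P(3) + 12)*R) = 1/((6*((⅓)*3) + 12)*(-12/13)) = 1/((6*1 + 12)*(-12/13)) = 1/((6 + 12)*(-12/13)) = 1/(18*(-12/13)) = 1/(-216/13) = -13/216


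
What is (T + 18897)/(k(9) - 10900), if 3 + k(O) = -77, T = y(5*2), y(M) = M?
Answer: -18907/10980 ≈ -1.7219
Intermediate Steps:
T = 10 (T = 5*2 = 10)
k(O) = -80 (k(O) = -3 - 77 = -80)
(T + 18897)/(k(9) - 10900) = (10 + 18897)/(-80 - 10900) = 18907/(-10980) = 18907*(-1/10980) = -18907/10980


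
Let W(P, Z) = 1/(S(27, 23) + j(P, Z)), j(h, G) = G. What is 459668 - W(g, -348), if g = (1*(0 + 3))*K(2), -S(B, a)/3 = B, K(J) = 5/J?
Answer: 197197573/429 ≈ 4.5967e+5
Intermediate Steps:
S(B, a) = -3*B
g = 15/2 (g = (1*(0 + 3))*(5/2) = (1*3)*(5*(½)) = 3*(5/2) = 15/2 ≈ 7.5000)
W(P, Z) = 1/(-81 + Z) (W(P, Z) = 1/(-3*27 + Z) = 1/(-81 + Z))
459668 - W(g, -348) = 459668 - 1/(-81 - 348) = 459668 - 1/(-429) = 459668 - 1*(-1/429) = 459668 + 1/429 = 197197573/429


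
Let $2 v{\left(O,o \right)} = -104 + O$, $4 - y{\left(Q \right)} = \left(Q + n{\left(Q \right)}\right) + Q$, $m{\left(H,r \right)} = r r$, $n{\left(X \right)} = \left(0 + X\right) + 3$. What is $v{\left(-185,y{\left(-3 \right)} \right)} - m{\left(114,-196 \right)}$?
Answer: $- \frac{77121}{2} \approx -38561.0$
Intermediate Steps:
$n{\left(X \right)} = 3 + X$ ($n{\left(X \right)} = X + 3 = 3 + X$)
$m{\left(H,r \right)} = r^{2}$
$y{\left(Q \right)} = 1 - 3 Q$ ($y{\left(Q \right)} = 4 - \left(\left(Q + \left(3 + Q\right)\right) + Q\right) = 4 - \left(\left(3 + 2 Q\right) + Q\right) = 4 - \left(3 + 3 Q\right) = 1 - 3 Q$)
$v{\left(O,o \right)} = -52 + \frac{O}{2}$ ($v{\left(O,o \right)} = \frac{-104 + O}{2} = -52 + \frac{O}{2}$)
$v{\left(-185,y{\left(-3 \right)} \right)} - m{\left(114,-196 \right)} = \left(-52 + \frac{1}{2} \left(-185\right)\right) - \left(-196\right)^{2} = \left(-52 - \frac{185}{2}\right) - 38416 = - \frac{289}{2} - 38416 = - \frac{77121}{2}$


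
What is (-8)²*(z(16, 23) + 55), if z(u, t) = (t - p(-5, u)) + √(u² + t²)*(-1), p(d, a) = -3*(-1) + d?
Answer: 5120 - 64*√785 ≈ 3326.9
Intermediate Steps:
p(d, a) = 3 + d
z(u, t) = 2 + t - √(t² + u²) (z(u, t) = (t - (3 - 5)) + √(u² + t²)*(-1) = (t - 1*(-2)) + √(t² + u²)*(-1) = (t + 2) - √(t² + u²) = (2 + t) - √(t² + u²) = 2 + t - √(t² + u²))
(-8)²*(z(16, 23) + 55) = (-8)²*((2 + 23 - √(23² + 16²)) + 55) = 64*((2 + 23 - √(529 + 256)) + 55) = 64*((2 + 23 - √785) + 55) = 64*((25 - √785) + 55) = 64*(80 - √785) = 5120 - 64*√785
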